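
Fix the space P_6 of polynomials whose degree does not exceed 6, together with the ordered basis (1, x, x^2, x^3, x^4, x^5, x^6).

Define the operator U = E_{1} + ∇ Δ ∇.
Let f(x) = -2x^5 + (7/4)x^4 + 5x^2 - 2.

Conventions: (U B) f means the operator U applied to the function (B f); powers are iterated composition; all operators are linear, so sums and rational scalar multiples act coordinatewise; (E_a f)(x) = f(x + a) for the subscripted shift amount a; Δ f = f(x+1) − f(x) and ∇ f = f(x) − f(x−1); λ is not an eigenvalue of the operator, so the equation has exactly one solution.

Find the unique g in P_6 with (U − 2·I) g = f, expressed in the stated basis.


the image equals g(x) = 2x^5 + (33/4)x^4 + 53x^3 + (687/2)x^2 + 967x + 6619/4

write g with unknown coordinates in the stated basis and equate coefficients in (U − 2·I) g = f
solving from the highest basis element down gives g = 2x^5 + (33/4)x^4 + 53x^3 + (687/2)x^2 + 967x + 6619/4
check: U g = 2x^5 + (73/4)x^4 + 106x^3 + 692x^2 + 1934x + 6615/2
so U g − 2·g = -2x^5 + (7/4)x^4 + 5x^2 - 2 = f ✓


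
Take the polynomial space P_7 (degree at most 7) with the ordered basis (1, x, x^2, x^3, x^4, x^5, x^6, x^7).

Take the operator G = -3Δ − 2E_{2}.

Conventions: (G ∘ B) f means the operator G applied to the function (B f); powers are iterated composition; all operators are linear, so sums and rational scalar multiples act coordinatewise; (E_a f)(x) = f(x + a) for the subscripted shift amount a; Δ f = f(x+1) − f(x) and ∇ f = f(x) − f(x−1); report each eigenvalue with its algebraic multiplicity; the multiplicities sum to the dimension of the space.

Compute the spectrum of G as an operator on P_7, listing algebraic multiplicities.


λ = -2 (multiplicity 8)

image of 1: -2
image of x: -2x - 7
image of x^2: -2x^2 - 14x - 11
image of x^3: -2x^3 - 21x^2 - 33x - 19
image of x^4: -2x^4 - 28x^3 - 66x^2 - 76x - 35
image of x^5: -2x^5 - 35x^4 - 110x^3 - 190x^2 - 175x - 67
image of x^6: -2x^6 - 42x^5 - 165x^4 - 380x^3 - 525x^2 - 402x - 131
image of x^7: -2x^7 - 49x^6 - 231x^5 - 665x^4 - 1225x^3 - 1407x^2 - 917x - 259
the matrix is upper triangular; its diagonal is (-2, -2, -2, -2, -2, -2, -2, -2)
for a triangular matrix the eigenvalues are the diagonal entries, with algebraic multiplicity their repetition count


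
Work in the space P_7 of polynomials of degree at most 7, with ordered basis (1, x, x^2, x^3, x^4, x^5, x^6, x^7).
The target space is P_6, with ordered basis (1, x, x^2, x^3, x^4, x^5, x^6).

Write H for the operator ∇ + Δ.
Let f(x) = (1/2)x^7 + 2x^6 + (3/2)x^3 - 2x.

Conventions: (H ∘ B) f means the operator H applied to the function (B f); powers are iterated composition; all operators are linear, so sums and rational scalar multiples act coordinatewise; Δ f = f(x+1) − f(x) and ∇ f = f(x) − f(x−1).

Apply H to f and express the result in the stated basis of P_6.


∇ f = (7/2)x^6 + (3/2)x^5 - (25/2)x^4 + (45/2)x^3 - 15x^2 + 4x - 2
Δ f = (7/2)x^6 + (45/2)x^5 + (95/2)x^4 + (115/2)x^3 + 45x^2 + 20x + 2
(∇ + Δ) f = 7x^6 + 24x^5 + 35x^4 + 80x^3 + 30x^2 + 24x

the image equals g(x) = 7x^6 + 24x^5 + 35x^4 + 80x^3 + 30x^2 + 24x


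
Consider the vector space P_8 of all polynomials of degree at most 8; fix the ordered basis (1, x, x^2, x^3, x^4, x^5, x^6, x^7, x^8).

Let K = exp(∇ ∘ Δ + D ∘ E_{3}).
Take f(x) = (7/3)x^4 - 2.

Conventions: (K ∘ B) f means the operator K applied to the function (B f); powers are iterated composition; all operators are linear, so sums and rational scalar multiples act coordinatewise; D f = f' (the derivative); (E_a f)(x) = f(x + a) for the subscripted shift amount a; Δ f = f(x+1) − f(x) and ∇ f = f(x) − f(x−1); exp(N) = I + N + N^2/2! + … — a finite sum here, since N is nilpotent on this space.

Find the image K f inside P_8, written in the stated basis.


the result is g(x) = (7/3)x^4 + (28/3)x^3 + 126x^2 + (1456/3)x + 1069

order-1 term: (28/3)x^3 + 112x^2 + 252x + 770/3
order-2 term: 14x^2 + 224x + 700
order-3 term: (28/3)x + 112
order-4 term: 7/3
the series for exp(∇ ∘ Δ + D ∘ E_{3}) f terminates at order 4
exp(∇ ∘ Δ + D ∘ E_{3}) f = (7/3)x^4 + (28/3)x^3 + 126x^2 + (1456/3)x + 1069


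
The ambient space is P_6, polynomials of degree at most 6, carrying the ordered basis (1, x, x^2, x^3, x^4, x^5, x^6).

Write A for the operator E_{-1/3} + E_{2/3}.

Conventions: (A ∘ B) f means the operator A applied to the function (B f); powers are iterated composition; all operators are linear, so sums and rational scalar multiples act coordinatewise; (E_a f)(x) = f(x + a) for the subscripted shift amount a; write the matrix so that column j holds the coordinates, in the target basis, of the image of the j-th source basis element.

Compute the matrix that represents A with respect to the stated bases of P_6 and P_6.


the matrix is [[2, 1/3, 5/9, 7/27, 17/81, 31/243, 65/729]; [0, 2, 2/3, 5/3, 28/27, 85/81, 62/81]; [0, 0, 2, 1, 10/3, 70/27, 85/27]; [0, 0, 0, 2, 4/3, 50/9, 140/27]; [0, 0, 0, 0, 2, 5/3, 25/3]; [0, 0, 0, 0, 0, 2, 2]; [0, 0, 0, 0, 0, 0, 2]] (rows listed top to bottom)

image of 1: 2
image of x: 2x + 1/3
image of x^2: 2x^2 + (2/3)x + 5/9
image of x^3: 2x^3 + x^2 + (5/3)x + 7/27
image of x^4: 2x^4 + (4/3)x^3 + (10/3)x^2 + (28/27)x + 17/81
image of x^5: 2x^5 + (5/3)x^4 + (50/9)x^3 + (70/27)x^2 + (85/81)x + 31/243
image of x^6: 2x^6 + 2x^5 + (25/3)x^4 + (140/27)x^3 + (85/27)x^2 + (62/81)x + 65/729
each image's coordinates form column j of the matrix


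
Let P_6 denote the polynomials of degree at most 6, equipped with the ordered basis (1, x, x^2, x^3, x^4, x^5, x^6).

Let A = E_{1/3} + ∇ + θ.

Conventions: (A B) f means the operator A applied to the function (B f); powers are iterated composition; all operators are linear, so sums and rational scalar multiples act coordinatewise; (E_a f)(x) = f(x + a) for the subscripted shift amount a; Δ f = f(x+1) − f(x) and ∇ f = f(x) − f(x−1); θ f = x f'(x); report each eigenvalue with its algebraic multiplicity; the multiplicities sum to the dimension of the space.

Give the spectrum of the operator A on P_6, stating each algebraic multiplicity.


λ = 1 (multiplicity 1), λ = 2 (multiplicity 1), λ = 3 (multiplicity 1), λ = 4 (multiplicity 1), λ = 5 (multiplicity 1), λ = 6 (multiplicity 1), λ = 7 (multiplicity 1)

image of 1: 1
image of x: 2x + 4/3
image of x^2: 3x^2 + (8/3)x - 8/9
image of x^3: 4x^3 + 4x^2 - (8/3)x + 28/27
image of x^4: 5x^4 + (16/3)x^3 - (16/3)x^2 + (112/27)x - 80/81
image of x^5: 6x^5 + (20/3)x^4 - (80/9)x^3 + (280/27)x^2 - (400/81)x + 244/243
image of x^6: 7x^6 + 8x^5 - (40/3)x^4 + (560/27)x^3 - (400/27)x^2 + (488/81)x - 728/729
the matrix is upper triangular; its diagonal is (1, 2, 3, 4, 5, 6, 7)
for a triangular matrix the eigenvalues are the diagonal entries, with algebraic multiplicity their repetition count


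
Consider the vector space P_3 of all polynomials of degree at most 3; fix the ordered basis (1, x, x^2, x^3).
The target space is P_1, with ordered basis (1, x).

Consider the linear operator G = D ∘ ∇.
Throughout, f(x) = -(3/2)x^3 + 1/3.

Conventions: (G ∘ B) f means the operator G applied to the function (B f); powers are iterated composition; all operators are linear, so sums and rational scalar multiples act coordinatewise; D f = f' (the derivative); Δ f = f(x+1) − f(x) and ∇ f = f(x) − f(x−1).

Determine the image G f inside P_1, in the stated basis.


∇ f = -(9/2)x^2 + (9/2)x - 3/2
D ∇ f = -9x + 9/2

g(x) = -9x + 9/2


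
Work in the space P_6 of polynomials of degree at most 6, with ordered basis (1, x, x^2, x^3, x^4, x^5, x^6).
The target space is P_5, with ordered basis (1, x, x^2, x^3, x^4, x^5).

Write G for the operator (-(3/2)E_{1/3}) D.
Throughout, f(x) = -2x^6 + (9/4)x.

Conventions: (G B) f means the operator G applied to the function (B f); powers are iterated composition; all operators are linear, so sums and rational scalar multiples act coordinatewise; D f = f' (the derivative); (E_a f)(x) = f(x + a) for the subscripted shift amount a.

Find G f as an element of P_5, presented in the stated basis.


the image equals g(x) = 18x^5 + 30x^4 + 20x^3 + (20/3)x^2 + (10/9)x - 713/216

D f = -12x^5 + 9/4
E_{1/3} D f = -12x^5 - 20x^4 - (40/3)x^3 - (40/9)x^2 - (20/27)x + 713/324
(-(3/2)E_{1/3}) D f = 18x^5 + 30x^4 + 20x^3 + (20/3)x^2 + (10/9)x - 713/216


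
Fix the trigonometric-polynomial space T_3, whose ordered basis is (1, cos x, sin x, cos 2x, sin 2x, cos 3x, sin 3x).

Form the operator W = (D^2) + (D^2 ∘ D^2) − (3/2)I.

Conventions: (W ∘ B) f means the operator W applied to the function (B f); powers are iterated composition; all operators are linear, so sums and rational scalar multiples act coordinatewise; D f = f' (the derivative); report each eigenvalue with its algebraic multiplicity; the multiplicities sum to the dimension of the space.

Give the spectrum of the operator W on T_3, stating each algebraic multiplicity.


image of 1: -3/2
image of cos x: -(3/2)cos x
image of sin x: -(3/2)sin x
image of cos 2x: (21/2)cos 2x
image of sin 2x: (21/2)sin 2x
image of cos 3x: (141/2)cos 3x
image of sin 3x: (141/2)sin 3x
the matrix is diagonal; its diagonal is (-3/2, -3/2, -3/2, 21/2, 21/2, 141/2, 141/2)
for a triangular matrix the eigenvalues are the diagonal entries, with algebraic multiplicity their repetition count

λ = -3/2 (multiplicity 3), λ = 21/2 (multiplicity 2), λ = 141/2 (multiplicity 2)


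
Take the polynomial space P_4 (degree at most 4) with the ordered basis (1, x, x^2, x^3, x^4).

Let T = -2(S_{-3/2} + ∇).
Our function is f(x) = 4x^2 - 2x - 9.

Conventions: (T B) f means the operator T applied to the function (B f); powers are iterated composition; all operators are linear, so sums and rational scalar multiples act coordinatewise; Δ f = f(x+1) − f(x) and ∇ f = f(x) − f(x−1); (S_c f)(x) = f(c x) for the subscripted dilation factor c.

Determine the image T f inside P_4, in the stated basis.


S_{-3/2} f = 9x^2 + 3x - 9
∇ f = 8x - 6
(S_{-3/2} + ∇) f = 9x^2 + 11x - 15
(-2(S_{-3/2} + ∇)) f = -18x^2 - 22x + 30

g(x) = -18x^2 - 22x + 30


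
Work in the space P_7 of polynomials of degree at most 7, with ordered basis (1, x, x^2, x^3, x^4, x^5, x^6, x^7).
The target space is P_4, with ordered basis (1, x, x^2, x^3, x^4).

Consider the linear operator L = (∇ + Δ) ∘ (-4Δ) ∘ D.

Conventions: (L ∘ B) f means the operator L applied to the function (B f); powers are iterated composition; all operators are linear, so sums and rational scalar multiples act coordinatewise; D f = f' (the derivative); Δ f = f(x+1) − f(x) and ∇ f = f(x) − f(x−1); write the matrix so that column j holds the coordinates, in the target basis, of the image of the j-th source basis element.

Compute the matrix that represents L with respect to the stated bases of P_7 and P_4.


image of 1: 0
image of x: 0
image of x^2: 0
image of x^3: -48
image of x^4: -192x - 96
image of x^5: -480x^2 - 480x - 320
image of x^6: -960x^3 - 1440x^2 - 1920x - 720
image of x^7: -1680x^4 - 3360x^3 - 6720x^2 - 5040x - 1792
each image's coordinates form column j of the matrix

the matrix is [[0, 0, 0, -48, -96, -320, -720, -1792]; [0, 0, 0, 0, -192, -480, -1920, -5040]; [0, 0, 0, 0, 0, -480, -1440, -6720]; [0, 0, 0, 0, 0, 0, -960, -3360]; [0, 0, 0, 0, 0, 0, 0, -1680]] (rows listed top to bottom)


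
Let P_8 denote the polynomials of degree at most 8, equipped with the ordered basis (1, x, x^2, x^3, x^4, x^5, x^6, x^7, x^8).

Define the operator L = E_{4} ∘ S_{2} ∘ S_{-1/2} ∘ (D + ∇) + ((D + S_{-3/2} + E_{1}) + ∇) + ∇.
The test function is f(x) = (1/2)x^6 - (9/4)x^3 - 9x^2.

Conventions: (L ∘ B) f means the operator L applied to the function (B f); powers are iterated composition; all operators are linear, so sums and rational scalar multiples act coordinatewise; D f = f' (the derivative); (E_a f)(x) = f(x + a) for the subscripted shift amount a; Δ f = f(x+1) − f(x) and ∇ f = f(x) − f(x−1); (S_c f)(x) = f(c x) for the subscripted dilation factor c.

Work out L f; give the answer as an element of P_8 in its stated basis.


the result is g(x) = (793/128)x^6 + 6x^5 - 135x^4 - (33749/32)x^3 - (19059/4)x^2 - 10278x - 8927

D f = 3x^5 - (27/4)x^2 - 18x
∇ f = 3x^5 - (15/2)x^4 + 10x^3 - (57/4)x^2 - (33/4)x + 25/4
(D + ∇) f = 6x^5 - (15/2)x^4 + 10x^3 - 21x^2 - (105/4)x + 25/4
S_{-1/2} (D + ∇) f = -(3/16)x^5 - (15/32)x^4 - (5/4)x^3 - (21/4)x^2 + (105/8)x + 25/4
S_{2} S_{-1/2} (D + ∇) f = -6x^5 - (15/2)x^4 - 10x^3 - 21x^2 + (105/4)x + 25/4
E_{4} S_{2} S_{-1/2} (D + ∇) f = -6x^5 - (255/2)x^4 - 1090x^3 - 4701x^2 - (40887/4)x - 35715/4
D f = 3x^5 - (27/4)x^2 - 18x
S_{-3/2} f = (729/128)x^6 + (243/32)x^3 - (81/4)x^2
E_{1} f = (1/2)x^6 + 3x^5 + (15/2)x^4 + (31/4)x^3 - (33/4)x^2 - (87/4)x - 43/4
(D + S_{-3/2} + E_{1}) f = (793/128)x^6 + 6x^5 + (15/2)x^4 + (491/32)x^3 - (141/4)x^2 - (159/4)x - 43/4
∇ f = 3x^5 - (15/2)x^4 + 10x^3 - (57/4)x^2 - (33/4)x + 25/4
((D + S_{-3/2} + E_{1}) + ∇) f = (793/128)x^6 + 9x^5 + (811/32)x^3 - (99/2)x^2 - 48x - 9/2
∇ f = 3x^5 - (15/2)x^4 + 10x^3 - (57/4)x^2 - (33/4)x + 25/4
(E_{4} ∘ S_{2} ∘ S_{-1/2} ∘ (D + ∇) + ((D + S_{-3/2} + E_{1}) + ∇) + ∇) f = (793/128)x^6 + 6x^5 - 135x^4 - (33749/32)x^3 - (19059/4)x^2 - 10278x - 8927


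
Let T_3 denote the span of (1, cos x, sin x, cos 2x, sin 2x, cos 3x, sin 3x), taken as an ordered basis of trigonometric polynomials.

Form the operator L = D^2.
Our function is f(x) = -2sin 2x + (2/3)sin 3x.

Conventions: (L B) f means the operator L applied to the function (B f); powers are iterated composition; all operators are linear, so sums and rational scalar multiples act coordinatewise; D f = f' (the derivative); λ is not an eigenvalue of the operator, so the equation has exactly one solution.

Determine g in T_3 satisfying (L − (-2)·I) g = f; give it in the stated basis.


write g with unknown coordinates in the stated basis and equate coefficients in (L − (-2)·I) g = f
solving from the highest basis element down gives g = sin 2x - (2/21)sin 3x
check: L g = -4sin 2x + (6/7)sin 3x
so L g − (-2)·g = -2sin 2x + (2/3)sin 3x = f ✓

the result is g(x) = sin 2x - (2/21)sin 3x


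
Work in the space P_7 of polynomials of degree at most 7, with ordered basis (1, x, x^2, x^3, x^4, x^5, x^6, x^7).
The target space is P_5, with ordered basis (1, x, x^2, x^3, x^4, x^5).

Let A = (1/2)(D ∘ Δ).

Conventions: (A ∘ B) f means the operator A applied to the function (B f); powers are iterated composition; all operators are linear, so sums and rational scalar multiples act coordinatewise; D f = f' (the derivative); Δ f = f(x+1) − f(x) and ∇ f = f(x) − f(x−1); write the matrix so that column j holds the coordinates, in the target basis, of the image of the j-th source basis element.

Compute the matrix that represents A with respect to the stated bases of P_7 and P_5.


the matrix is [[0, 0, 1, 3/2, 2, 5/2, 3, 7/2]; [0, 0, 0, 3, 6, 10, 15, 21]; [0, 0, 0, 0, 6, 15, 30, 105/2]; [0, 0, 0, 0, 0, 10, 30, 70]; [0, 0, 0, 0, 0, 0, 15, 105/2]; [0, 0, 0, 0, 0, 0, 0, 21]] (rows listed top to bottom)

image of 1: 0
image of x: 0
image of x^2: 1
image of x^3: 3x + 3/2
image of x^4: 6x^2 + 6x + 2
image of x^5: 10x^3 + 15x^2 + 10x + 5/2
image of x^6: 15x^4 + 30x^3 + 30x^2 + 15x + 3
image of x^7: 21x^5 + (105/2)x^4 + 70x^3 + (105/2)x^2 + 21x + 7/2
each image's coordinates form column j of the matrix


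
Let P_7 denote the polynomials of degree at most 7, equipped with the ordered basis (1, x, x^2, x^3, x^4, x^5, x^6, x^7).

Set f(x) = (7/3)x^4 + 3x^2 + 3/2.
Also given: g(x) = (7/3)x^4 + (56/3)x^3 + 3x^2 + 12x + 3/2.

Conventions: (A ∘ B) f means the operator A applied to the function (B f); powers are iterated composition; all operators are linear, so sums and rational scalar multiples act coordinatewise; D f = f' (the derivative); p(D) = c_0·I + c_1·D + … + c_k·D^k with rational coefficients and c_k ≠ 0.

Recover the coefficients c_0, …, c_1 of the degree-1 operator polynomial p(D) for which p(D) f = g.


D^0 f = (7/3)x^4 + 3x^2 + 3/2
D^1 f = (28/3)x^3 + 6x
matching coefficients of g against c_0 f + c_1 Df + … from the top degree down determines the c_i
solution: c_0 = 1, c_1 = 2

c_0 = 1, c_1 = 2


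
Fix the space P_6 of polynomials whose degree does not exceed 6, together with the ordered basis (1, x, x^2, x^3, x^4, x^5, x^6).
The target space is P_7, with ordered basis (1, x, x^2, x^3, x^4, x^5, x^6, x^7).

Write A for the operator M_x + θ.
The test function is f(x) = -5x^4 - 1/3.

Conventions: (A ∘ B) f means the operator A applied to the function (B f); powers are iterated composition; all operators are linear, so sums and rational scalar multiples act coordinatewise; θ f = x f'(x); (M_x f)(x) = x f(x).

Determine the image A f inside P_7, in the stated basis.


M_x f = -5x^5 - (1/3)x
θ f = -20x^4
(M_x + θ) f = -5x^5 - 20x^4 - (1/3)x

the image equals g(x) = -5x^5 - 20x^4 - (1/3)x


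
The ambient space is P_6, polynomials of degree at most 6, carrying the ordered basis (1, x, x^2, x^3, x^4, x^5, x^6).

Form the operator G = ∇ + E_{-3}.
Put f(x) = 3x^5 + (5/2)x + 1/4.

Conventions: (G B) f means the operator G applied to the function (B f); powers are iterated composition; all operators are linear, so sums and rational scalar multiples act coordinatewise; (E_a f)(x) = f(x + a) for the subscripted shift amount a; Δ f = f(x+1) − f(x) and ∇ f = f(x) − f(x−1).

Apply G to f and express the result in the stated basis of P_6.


∇ f = 15x^4 - 30x^3 + 30x^2 - 15x + 11/2
E_{-3} f = 3x^5 - 45x^4 + 270x^3 - 810x^2 + (2435/2)x - 2945/4
(∇ + E_{-3}) f = 3x^5 - 30x^4 + 240x^3 - 780x^2 + (2405/2)x - 2923/4

g(x) = 3x^5 - 30x^4 + 240x^3 - 780x^2 + (2405/2)x - 2923/4


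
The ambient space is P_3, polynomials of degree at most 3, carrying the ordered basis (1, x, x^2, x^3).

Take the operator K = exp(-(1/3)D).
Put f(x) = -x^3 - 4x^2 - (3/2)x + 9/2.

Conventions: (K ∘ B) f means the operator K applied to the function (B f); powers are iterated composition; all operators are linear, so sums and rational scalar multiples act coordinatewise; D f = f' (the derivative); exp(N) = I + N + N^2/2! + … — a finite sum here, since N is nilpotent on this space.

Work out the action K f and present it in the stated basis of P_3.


the result is g(x) = -x^3 - 3x^2 + (5/6)x + 124/27

order-1 term: x^2 + (8/3)x + 1/2
order-2 term: -(1/3)x - 4/9
order-3 term: 1/27
the series for exp(-(1/3)D) f terminates at order 3
exp(-(1/3)D) f = -x^3 - 3x^2 + (5/6)x + 124/27


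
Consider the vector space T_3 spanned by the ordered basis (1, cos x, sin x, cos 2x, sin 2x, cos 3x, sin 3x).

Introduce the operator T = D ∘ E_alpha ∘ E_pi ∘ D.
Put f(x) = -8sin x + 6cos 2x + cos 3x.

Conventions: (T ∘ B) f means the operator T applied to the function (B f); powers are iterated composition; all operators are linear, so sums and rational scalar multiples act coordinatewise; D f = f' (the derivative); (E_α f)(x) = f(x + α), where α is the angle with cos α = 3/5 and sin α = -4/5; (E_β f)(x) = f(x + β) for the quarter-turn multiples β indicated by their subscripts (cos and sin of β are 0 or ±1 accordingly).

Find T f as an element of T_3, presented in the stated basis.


D f = -8cos x - 12sin 2x - 3sin 3x
E_pi D f = 8cos x - 12sin 2x + 3sin 3x
E_alpha (E_pi ∘ D) f = (24/5)cos x + (32/5)sin x + (288/25)cos 2x + (84/25)sin 2x - (132/125)cos 3x - (351/125)sin 3x
D E_alpha (E_pi ∘ D) f = (32/5)cos x - (24/5)sin x + (168/25)cos 2x - (576/25)sin 2x - (1053/125)cos 3x + (396/125)sin 3x

the image equals g(x) = (32/5)cos x - (24/5)sin x + (168/25)cos 2x - (576/25)sin 2x - (1053/125)cos 3x + (396/125)sin 3x


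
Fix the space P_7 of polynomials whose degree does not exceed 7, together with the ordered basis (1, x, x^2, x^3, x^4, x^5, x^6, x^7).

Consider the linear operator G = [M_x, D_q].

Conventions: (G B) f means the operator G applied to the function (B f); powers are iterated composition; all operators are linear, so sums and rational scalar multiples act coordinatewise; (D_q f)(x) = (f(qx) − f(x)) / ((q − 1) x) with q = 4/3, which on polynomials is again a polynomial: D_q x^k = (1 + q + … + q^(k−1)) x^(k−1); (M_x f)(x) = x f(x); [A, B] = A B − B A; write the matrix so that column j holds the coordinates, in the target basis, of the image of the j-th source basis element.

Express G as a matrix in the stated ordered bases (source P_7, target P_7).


image of 1: -1
image of x: -(4/3)x
image of x^2: -(16/9)x^2
image of x^3: -(64/27)x^3
image of x^4: -(256/81)x^4
image of x^5: -(1024/243)x^5
image of x^6: -(4096/729)x^6
image of x^7: -(16384/2187)x^7
each image's coordinates form column j of the matrix

the matrix is [[-1, 0, 0, 0, 0, 0, 0, 0]; [0, -4/3, 0, 0, 0, 0, 0, 0]; [0, 0, -16/9, 0, 0, 0, 0, 0]; [0, 0, 0, -64/27, 0, 0, 0, 0]; [0, 0, 0, 0, -256/81, 0, 0, 0]; [0, 0, 0, 0, 0, -1024/243, 0, 0]; [0, 0, 0, 0, 0, 0, -4096/729, 0]; [0, 0, 0, 0, 0, 0, 0, -16384/2187]] (rows listed top to bottom)


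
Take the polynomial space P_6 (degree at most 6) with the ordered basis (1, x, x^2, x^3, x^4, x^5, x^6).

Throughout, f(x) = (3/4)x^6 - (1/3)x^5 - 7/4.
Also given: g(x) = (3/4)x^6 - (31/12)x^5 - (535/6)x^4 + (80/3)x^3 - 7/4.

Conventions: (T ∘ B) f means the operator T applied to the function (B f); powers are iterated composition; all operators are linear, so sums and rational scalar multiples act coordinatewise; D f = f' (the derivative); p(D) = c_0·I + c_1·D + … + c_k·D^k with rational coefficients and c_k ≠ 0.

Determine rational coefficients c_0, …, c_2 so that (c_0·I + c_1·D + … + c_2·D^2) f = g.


D^0 f = (3/4)x^6 - (1/3)x^5 - 7/4
D^1 f = (9/2)x^5 - (5/3)x^4
D^2 f = (45/2)x^4 - (20/3)x^3
matching coefficients of g against c_0 f + c_1 Df + … from the top degree down determines the c_i
solution: c_0 = 1, c_1 = -1/2, c_2 = -4

p(D) = I − (1/2)·D − 4·D^2, i.e. c_0 = 1, c_1 = -1/2, c_2 = -4


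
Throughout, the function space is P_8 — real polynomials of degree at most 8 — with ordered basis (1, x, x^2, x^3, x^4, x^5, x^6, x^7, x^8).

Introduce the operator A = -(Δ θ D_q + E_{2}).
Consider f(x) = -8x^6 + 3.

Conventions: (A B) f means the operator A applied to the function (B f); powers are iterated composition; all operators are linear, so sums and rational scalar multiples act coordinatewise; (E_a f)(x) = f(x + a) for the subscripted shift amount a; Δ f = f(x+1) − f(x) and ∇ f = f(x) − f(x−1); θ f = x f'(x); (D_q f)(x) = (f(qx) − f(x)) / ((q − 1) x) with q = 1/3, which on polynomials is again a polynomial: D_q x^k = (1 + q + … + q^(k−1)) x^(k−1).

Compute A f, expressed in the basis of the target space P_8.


D_q f = -(2912/243)x^5
θ D_q f = -(14560/243)x^5
Δ θ D_q f = -(72800/243)x^4 - (145600/243)x^3 - (145600/243)x^2 - (72800/243)x - 14560/243
E_{2} f = -8x^6 - 96x^5 - 480x^4 - 1280x^3 - 1920x^2 - 1536x - 509
(Δ θ D_q + E_{2}) f = -8x^6 - 96x^5 - (189440/243)x^4 - (456640/243)x^3 - (612160/243)x^2 - (446048/243)x - 138247/243
(-(Δ θ D_q + E_{2})) f = 8x^6 + 96x^5 + (189440/243)x^4 + (456640/243)x^3 + (612160/243)x^2 + (446048/243)x + 138247/243

the result is g(x) = 8x^6 + 96x^5 + (189440/243)x^4 + (456640/243)x^3 + (612160/243)x^2 + (446048/243)x + 138247/243


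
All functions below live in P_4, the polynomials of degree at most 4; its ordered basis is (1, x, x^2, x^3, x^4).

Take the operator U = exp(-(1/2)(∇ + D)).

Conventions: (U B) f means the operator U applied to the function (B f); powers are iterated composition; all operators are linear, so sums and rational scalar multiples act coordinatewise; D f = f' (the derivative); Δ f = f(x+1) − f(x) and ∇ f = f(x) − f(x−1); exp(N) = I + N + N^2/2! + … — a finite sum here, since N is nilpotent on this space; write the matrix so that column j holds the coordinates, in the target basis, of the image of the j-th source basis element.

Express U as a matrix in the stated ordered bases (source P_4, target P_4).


the matrix is [[1, -1, 3/2, -3, 29/4]; [0, 1, -2, 9/2, -12]; [0, 0, 1, -3, 9]; [0, 0, 0, 1, -4]; [0, 0, 0, 0, 1]] (rows listed top to bottom)

image of 1: 1
image of x: x - 1
image of x^2: x^2 - 2x + 3/2
image of x^3: x^3 - 3x^2 + (9/2)x - 3
image of x^4: x^4 - 4x^3 + 9x^2 - 12x + 29/4
each image's coordinates form column j of the matrix


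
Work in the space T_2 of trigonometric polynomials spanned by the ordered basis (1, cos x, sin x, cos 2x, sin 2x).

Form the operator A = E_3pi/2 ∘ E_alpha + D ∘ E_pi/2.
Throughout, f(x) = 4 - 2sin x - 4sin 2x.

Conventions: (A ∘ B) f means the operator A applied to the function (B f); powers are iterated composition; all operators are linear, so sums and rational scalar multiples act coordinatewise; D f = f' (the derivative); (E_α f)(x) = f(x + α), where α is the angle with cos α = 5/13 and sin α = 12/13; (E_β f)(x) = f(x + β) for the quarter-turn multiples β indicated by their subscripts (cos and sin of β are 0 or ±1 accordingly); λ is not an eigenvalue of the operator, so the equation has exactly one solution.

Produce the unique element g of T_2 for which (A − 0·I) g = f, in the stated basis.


write g with unknown coordinates in the stated basis and equate coefficients in (A − 0·I) g = f
solving from the highest basis element down gives g = 4 - 5cos x + sin x - (1832/1325)cos 2x - (476/1325)sin 2x
check: A g = 4 - 2sin x - 4sin 2x
so A g − 0·g = 4 - 2sin x - 4sin 2x = f ✓

the image equals g(x) = 4 - 5cos x + sin x - (1832/1325)cos 2x - (476/1325)sin 2x


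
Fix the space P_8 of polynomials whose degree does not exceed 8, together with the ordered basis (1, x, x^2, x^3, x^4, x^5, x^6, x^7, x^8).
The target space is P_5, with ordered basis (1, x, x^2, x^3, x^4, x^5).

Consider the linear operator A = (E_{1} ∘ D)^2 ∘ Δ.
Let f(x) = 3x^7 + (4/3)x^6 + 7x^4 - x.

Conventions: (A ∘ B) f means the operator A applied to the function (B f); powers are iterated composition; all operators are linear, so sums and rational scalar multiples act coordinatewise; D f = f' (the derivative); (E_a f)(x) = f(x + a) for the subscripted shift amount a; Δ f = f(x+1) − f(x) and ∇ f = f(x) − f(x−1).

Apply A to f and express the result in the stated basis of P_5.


Δ f = 21x^6 + 71x^5 + 125x^4 + (479/3)x^3 + 125x^2 + 57x + 31/3
D Δ f = 126x^5 + 355x^4 + 500x^3 + 479x^2 + 250x + 57
E_{1} D Δ f = 126x^5 + 985x^4 + 3180x^3 + 5369x^2 + 4758x + 1767
D (E_{1} ∘ D) Δ f = 630x^4 + 3940x^3 + 9540x^2 + 10738x + 4758
E_{1} D (E_{1} ∘ D) Δ f = 630x^4 + 6460x^3 + 25140x^2 + 44158x + 29606

the image equals g(x) = 630x^4 + 6460x^3 + 25140x^2 + 44158x + 29606


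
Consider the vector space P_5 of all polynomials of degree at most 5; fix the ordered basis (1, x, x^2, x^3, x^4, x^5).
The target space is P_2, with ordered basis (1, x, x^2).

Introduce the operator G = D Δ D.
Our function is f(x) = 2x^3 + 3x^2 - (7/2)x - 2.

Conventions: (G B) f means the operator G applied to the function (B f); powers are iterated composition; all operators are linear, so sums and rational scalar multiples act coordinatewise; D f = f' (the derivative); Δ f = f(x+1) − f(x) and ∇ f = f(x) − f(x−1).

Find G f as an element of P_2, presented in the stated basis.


D f = 6x^2 + 6x - 7/2
Δ D f = 12x + 12
D Δ D f = 12

the image equals g(x) = 12


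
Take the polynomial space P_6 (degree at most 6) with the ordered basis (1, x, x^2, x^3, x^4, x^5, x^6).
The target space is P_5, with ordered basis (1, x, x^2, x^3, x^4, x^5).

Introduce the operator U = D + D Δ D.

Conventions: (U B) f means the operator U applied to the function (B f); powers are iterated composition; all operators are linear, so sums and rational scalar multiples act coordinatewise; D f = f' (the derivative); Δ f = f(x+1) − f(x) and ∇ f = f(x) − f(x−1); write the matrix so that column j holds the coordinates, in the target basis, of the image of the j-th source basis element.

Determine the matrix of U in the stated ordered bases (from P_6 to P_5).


image of 1: 0
image of x: 1
image of x^2: 2x
image of x^3: 3x^2 + 6
image of x^4: 4x^3 + 24x + 12
image of x^5: 5x^4 + 60x^2 + 60x + 20
image of x^6: 6x^5 + 120x^3 + 180x^2 + 120x + 30
each image's coordinates form column j of the matrix

the matrix is [[0, 1, 0, 6, 12, 20, 30]; [0, 0, 2, 0, 24, 60, 120]; [0, 0, 0, 3, 0, 60, 180]; [0, 0, 0, 0, 4, 0, 120]; [0, 0, 0, 0, 0, 5, 0]; [0, 0, 0, 0, 0, 0, 6]] (rows listed top to bottom)


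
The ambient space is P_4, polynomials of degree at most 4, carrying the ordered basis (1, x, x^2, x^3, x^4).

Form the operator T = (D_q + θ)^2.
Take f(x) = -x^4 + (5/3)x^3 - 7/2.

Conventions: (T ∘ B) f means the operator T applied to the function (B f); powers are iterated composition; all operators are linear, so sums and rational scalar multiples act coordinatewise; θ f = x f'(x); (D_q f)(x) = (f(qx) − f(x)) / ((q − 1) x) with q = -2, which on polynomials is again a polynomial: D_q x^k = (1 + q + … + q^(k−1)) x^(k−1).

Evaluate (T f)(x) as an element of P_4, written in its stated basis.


the result is g(x) = -16x^4 + 50x^3 + 40x^2 - 5x

D_q f = 5x^3 + 5x^2
θ f = -4x^4 + 5x^3
(D_q + θ) f = -4x^4 + 10x^3 + 5x^2
D_q (D_q + θ) f = 20x^3 + 30x^2 - 5x
θ (D_q + θ) f = -16x^4 + 30x^3 + 10x^2
(D_q + θ) (D_q + θ) f = -16x^4 + 50x^3 + 40x^2 - 5x


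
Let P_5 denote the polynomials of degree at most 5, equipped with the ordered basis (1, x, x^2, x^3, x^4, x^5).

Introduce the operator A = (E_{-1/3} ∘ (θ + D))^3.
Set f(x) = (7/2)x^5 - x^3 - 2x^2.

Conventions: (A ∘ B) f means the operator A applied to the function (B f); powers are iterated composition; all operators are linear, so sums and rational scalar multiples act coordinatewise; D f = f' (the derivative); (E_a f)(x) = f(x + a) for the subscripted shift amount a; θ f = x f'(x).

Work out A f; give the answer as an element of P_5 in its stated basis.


the image equals g(x) = (875/2)x^5 - (2135/3)x^4 - (278/9)x^3 + (1072/3)x^2 - (433/6)x - 161/9

θ f = (35/2)x^5 - 3x^3 - 4x^2
D f = (35/2)x^4 - 3x^2 - 4x
(θ + D) f = (35/2)x^5 + (35/2)x^4 - 3x^3 - 7x^2 - 4x
E_{-1/3} (θ + D) f = (35/2)x^5 - (35/3)x^4 - (62/9)x^3 + (32/27)x^2 - (299/162)x + 197/243
θ (E_{-1/3} ∘ (θ + D)) f = (175/2)x^5 - (140/3)x^4 - (62/3)x^3 + (64/27)x^2 - (299/162)x
D (E_{-1/3} ∘ (θ + D)) f = (175/2)x^4 - (140/3)x^3 - (62/3)x^2 + (64/27)x - 299/162
(θ + D) (E_{-1/3} ∘ (θ + D)) f = (175/2)x^5 + (245/6)x^4 - (202/3)x^3 - (494/27)x^2 + (85/162)x - 299/162
E_{-1/3} (θ + D) (E_{-1/3} ∘ (θ + D)) f = (175/2)x^5 - 105x^4 - (221/9)x^3 + (1184/27)x^2 - (280/27)x - 344/243
θ (E_{-1/3} ∘ (θ + D)) (E_{-1/3} ∘ (θ + D)) f = (875/2)x^5 - 420x^4 - (221/3)x^3 + (2368/27)x^2 - (280/27)x
D (E_{-1/3} ∘ (θ + D)) (E_{-1/3} ∘ (θ + D)) f = (875/2)x^4 - 420x^3 - (221/3)x^2 + (2368/27)x - 280/27
(θ + D) (E_{-1/3} ∘ (θ + D)) (E_{-1/3} ∘ (θ + D)) f = (875/2)x^5 + (35/2)x^4 - (1481/3)x^3 + (379/27)x^2 + (232/3)x - 280/27
E_{-1/3} (θ + D) (E_{-1/3} ∘ (θ + D)) (E_{-1/3} ∘ (θ + D)) f = (875/2)x^5 - (2135/3)x^4 - (278/9)x^3 + (1072/3)x^2 - (433/6)x - 161/9


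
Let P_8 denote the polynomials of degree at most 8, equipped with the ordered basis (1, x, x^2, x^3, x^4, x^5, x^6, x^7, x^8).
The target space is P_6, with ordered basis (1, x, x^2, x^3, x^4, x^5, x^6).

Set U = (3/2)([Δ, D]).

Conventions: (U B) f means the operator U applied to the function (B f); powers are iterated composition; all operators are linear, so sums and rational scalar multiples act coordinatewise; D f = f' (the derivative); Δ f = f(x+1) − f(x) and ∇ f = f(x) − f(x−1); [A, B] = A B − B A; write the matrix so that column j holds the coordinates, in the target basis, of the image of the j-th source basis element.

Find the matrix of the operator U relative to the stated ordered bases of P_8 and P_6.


image of 1: 0
image of x: 0
image of x^2: 0
image of x^3: 0
image of x^4: 0
image of x^5: 0
image of x^6: 0
image of x^7: 0
image of x^8: 0
each image's coordinates form column j of the matrix

the matrix is [[0, 0, 0, 0, 0, 0, 0, 0, 0]; [0, 0, 0, 0, 0, 0, 0, 0, 0]; [0, 0, 0, 0, 0, 0, 0, 0, 0]; [0, 0, 0, 0, 0, 0, 0, 0, 0]; [0, 0, 0, 0, 0, 0, 0, 0, 0]; [0, 0, 0, 0, 0, 0, 0, 0, 0]; [0, 0, 0, 0, 0, 0, 0, 0, 0]] (rows listed top to bottom)


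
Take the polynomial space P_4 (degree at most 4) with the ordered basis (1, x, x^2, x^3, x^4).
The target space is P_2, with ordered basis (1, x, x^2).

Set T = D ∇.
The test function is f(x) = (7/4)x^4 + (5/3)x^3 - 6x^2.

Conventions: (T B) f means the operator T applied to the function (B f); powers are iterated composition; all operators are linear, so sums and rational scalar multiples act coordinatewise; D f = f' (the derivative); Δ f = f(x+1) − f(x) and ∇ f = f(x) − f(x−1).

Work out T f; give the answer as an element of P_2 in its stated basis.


∇ f = 7x^3 - (11/2)x^2 - 10x + 71/12
D ∇ f = 21x^2 - 11x - 10

g(x) = 21x^2 - 11x - 10


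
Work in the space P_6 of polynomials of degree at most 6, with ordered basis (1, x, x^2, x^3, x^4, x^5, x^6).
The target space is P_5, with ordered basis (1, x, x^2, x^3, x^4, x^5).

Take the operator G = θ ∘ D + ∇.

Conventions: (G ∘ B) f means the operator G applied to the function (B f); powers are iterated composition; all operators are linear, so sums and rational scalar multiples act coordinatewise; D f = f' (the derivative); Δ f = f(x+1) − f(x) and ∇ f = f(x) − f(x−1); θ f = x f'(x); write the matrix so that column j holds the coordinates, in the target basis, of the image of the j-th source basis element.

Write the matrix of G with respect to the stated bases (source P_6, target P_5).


image of 1: 0
image of x: 1
image of x^2: 4x - 1
image of x^3: 9x^2 - 3x + 1
image of x^4: 16x^3 - 6x^2 + 4x - 1
image of x^5: 25x^4 - 10x^3 + 10x^2 - 5x + 1
image of x^6: 36x^5 - 15x^4 + 20x^3 - 15x^2 + 6x - 1
each image's coordinates form column j of the matrix

the matrix is [[0, 1, -1, 1, -1, 1, -1]; [0, 0, 4, -3, 4, -5, 6]; [0, 0, 0, 9, -6, 10, -15]; [0, 0, 0, 0, 16, -10, 20]; [0, 0, 0, 0, 0, 25, -15]; [0, 0, 0, 0, 0, 0, 36]] (rows listed top to bottom)


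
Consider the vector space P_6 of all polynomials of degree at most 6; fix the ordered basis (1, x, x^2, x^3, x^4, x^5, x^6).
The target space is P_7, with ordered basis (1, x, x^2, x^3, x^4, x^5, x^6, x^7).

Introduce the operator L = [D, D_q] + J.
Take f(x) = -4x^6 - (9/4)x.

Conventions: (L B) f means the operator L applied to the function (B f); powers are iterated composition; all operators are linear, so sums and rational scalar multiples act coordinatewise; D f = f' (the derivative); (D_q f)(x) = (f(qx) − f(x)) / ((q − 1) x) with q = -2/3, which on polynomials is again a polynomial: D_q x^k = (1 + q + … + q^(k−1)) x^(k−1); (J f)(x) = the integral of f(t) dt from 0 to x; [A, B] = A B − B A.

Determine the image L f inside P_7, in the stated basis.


the image equals g(x) = -(4/7)x^7 + (1300/243)x^4 - (9/8)x^2

D_q f = -(532/243)x^5 - 9/4
D D_q f = -(2660/243)x^4
D f = -24x^5 - 9/4
D_q D f = -(440/27)x^4
[D, D_q] f = (1300/243)x^4
J f = -(4/7)x^7 - (9/8)x^2
([D, D_q] + J) f = -(4/7)x^7 + (1300/243)x^4 - (9/8)x^2


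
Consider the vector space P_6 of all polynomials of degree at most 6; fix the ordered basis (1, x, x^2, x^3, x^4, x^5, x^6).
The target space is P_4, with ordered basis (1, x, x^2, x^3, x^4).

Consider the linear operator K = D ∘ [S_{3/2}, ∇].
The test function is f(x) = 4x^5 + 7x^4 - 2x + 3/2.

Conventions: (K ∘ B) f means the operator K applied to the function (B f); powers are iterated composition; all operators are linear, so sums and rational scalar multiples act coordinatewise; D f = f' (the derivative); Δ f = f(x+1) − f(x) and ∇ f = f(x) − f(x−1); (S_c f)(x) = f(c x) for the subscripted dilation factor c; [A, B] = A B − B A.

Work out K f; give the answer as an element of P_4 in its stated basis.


∇ f = 20x^4 - 12x^3 - 2x^2 + 8x - 5
S_{3/2} ∇ f = (405/4)x^4 - (81/2)x^3 - (9/2)x^2 + 12x - 5
S_{3/2} f = (243/8)x^5 + (567/16)x^4 - 3x + 3/2
∇ S_{3/2} f = (1215/8)x^4 - 162x^3 + (729/8)x^2 - (81/8)x - 129/16
[S_{3/2}, ∇] f = -(405/8)x^4 + (243/2)x^3 - (765/8)x^2 + (177/8)x + 49/16
D [S_{3/2}, ∇] f = -(405/2)x^3 + (729/2)x^2 - (765/4)x + 177/8

the result is g(x) = -(405/2)x^3 + (729/2)x^2 - (765/4)x + 177/8


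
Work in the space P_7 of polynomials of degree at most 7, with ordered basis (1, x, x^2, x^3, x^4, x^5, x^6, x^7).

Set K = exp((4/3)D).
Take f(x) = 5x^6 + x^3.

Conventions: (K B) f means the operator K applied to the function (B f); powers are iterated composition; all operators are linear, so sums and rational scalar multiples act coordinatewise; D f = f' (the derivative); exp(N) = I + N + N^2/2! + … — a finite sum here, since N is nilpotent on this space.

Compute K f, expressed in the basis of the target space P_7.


order-1 term: 40x^5 + 4x^2
order-2 term: (400/3)x^4 + (16/3)x
order-3 term: (6400/27)x^3 + 64/27
order-4 term: (6400/27)x^2
order-5 term: (10240/81)x
order-6 term: 20480/729
the series for exp((4/3)D) f terminates at order 6
exp((4/3)D) f = 5x^6 + 40x^5 + (400/3)x^4 + (6427/27)x^3 + (6508/27)x^2 + (10672/81)x + 22208/729

the result is g(x) = 5x^6 + 40x^5 + (400/3)x^4 + (6427/27)x^3 + (6508/27)x^2 + (10672/81)x + 22208/729


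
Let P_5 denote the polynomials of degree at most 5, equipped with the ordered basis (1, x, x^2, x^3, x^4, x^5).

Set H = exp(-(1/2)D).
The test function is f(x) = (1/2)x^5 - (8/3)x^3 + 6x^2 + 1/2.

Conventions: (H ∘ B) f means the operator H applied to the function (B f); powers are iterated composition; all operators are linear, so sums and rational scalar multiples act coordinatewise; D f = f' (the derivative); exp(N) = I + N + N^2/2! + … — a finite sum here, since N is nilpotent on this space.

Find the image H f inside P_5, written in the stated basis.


order-1 term: -(5/4)x^4 + 4x^2 - 6x
order-2 term: (5/4)x^3 - 2x + 3/2
order-3 term: -(5/8)x^2 + 1/3
order-4 term: (5/32)x
order-5 term: -1/64
the series for exp(-(1/2)D) f terminates at order 5
exp(-(1/2)D) f = (1/2)x^5 - (5/4)x^4 - (17/12)x^3 + (75/8)x^2 - (251/32)x + 445/192

the result is g(x) = (1/2)x^5 - (5/4)x^4 - (17/12)x^3 + (75/8)x^2 - (251/32)x + 445/192


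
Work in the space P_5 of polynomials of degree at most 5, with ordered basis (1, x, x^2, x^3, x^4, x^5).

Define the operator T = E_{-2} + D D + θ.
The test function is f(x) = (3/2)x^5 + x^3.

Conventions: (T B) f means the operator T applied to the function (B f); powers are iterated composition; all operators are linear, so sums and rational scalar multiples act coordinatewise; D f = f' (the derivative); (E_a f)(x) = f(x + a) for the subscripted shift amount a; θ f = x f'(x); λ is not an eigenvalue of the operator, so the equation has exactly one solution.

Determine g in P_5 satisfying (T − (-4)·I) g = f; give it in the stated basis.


write g with unknown coordinates in the stated basis and equate coefficients in (T − (-4)·I) g = f
solving from the highest basis element down gives g = (3/20)x^5 + (1/6)x^4 - (5/6)x^3 + (1/7)x^2 + (187/126)x - 109/225
check: T g = (9/10)x^5 - (2/3)x^4 + (13/3)x^3 - (4/7)x^2 - (374/63)x + 436/225
so T g − (-4)·g = (3/2)x^5 + x^3 = f ✓

the image equals g(x) = (3/20)x^5 + (1/6)x^4 - (5/6)x^3 + (1/7)x^2 + (187/126)x - 109/225


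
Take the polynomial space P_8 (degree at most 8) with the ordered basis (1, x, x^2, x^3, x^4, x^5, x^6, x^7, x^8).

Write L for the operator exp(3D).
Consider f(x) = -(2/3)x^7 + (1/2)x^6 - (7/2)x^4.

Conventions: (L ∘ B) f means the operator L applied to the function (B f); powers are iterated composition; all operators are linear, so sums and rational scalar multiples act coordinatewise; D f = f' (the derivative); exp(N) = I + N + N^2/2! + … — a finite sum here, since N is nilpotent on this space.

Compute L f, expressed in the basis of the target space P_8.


the result is g(x) = -(2/3)x^7 - (27/2)x^6 - 117x^5 - 566x^4 - 1662x^3 - (5967/2)x^2 - 3051x - 1377

order-1 term: -14x^6 + 9x^5 - 42x^3
order-2 term: -126x^5 + (135/2)x^4 - 189x^2
order-3 term: -630x^4 + 270x^3 - 378x
order-4 term: -1890x^3 + (1215/2)x^2 - 567/2
order-5 term: -3402x^2 + 729x
order-6 term: -3402x + 729/2
order-7 term: -1458
the series for exp(3D) f terminates at order 7
exp(3D) f = -(2/3)x^7 - (27/2)x^6 - 117x^5 - 566x^4 - 1662x^3 - (5967/2)x^2 - 3051x - 1377
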